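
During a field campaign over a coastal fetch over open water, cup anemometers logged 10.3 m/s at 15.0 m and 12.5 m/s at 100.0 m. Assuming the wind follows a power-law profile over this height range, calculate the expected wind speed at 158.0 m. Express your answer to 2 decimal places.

First find α: α = ln(V₂/V₁)/ln(z₂/z₁) = ln(12.5/10.3)/ln(100.0/15.0) = 0.19358/1.89712 = 0.1020
Extrapolate from 100.0 m to 158.0 m: V₃ = 12.5 × (158.0/100.0)^0.1020 = 12.5 × 1.0478 = 13.0973 m/s

13.10 m/s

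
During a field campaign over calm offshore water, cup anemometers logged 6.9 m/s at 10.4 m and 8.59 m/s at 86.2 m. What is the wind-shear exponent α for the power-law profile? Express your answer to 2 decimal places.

α ≈ 0.10

Power law: V₂/V₁ = (z₂/z₁)^α ⇒ α = ln(V₂/V₁) / ln(z₂/z₁)
α = ln(8.59/6.9) / ln(86.2/10.4) = ln(1.2449) / ln(8.2885)
  = 0.21908 / 2.11486 = 0.10359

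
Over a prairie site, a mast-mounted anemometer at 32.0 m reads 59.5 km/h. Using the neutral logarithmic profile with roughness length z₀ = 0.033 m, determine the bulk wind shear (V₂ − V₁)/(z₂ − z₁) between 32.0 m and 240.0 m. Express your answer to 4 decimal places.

Log law: V₂ = V₁ · ln(z₂/z₀)/ln(z₁/z₀) = 59.5 × 8.8919/6.8770 = 76.9330 km/h
ΔV/Δz = (76.9330 − 59.5)/(240.0 − 32.0) = 17.4330/208.0000 = 0.08381 km/h/m

0.0838 km/h/m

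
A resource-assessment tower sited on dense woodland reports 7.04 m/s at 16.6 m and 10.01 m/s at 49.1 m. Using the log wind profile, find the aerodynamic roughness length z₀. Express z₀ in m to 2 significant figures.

Log law: V(z) ∝ ln(z/z₀). With r = V₁/V₂ = 7.04/10.01 = 0.70330,
r · ln(z₂/z₀) = ln(z₁/z₀) ⇒ ln z₀ = (ln z₁ − r·ln z₂)/(1 − r)
ln z₀ = (2.80940 − 0.70330×3.89386) / 0.29670 = 0.2388
z₀ = exp(0.2388) = 1.270 m

z₀ ≈ 1.3 m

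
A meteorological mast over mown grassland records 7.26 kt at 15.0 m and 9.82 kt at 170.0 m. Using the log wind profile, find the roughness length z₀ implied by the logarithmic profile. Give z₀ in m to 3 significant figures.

Log law: V(z) ∝ ln(z/z₀). With r = V₁/V₂ = 7.26/9.82 = 0.73931,
r · ln(z₂/z₀) = ln(z₁/z₀) ⇒ ln z₀ = (ln z₁ − r·ln z₂)/(1 − r)
ln z₀ = (2.70805 − 0.73931×5.13580) / 0.26069 = -4.1769
z₀ = exp(-4.1769) = 0.01535 m

z₀ ≈ 0.0153 m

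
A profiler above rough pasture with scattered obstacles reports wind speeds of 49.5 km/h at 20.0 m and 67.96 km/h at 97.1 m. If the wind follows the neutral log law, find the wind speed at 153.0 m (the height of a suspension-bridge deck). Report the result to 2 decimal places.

Log law: V ∝ ln(z/z₀). From the pair, with r = V₁/V₂ = 0.72837,
ln z₀ = (ln z₁ − r·ln z₂)/(1 − r) = (2.9957 − 0.72837×4.5757)/0.27163 = -1.2410 → z₀ = 0.2891 m
V₃ = V₁ · ln(z₃/z₀)/ln(z₁/z₀) = 49.5 × 6.2715/4.2368 = 73.2724 km/h

73.27 km/h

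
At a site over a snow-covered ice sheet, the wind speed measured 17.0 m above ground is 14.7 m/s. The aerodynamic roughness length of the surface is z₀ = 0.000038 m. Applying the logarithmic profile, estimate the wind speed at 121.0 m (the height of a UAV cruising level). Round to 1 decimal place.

Log law: V(z) ∝ ln(z/z₀), so V₂/V₁ = ln(z₂/z₀) / ln(z₁/z₀).
ln(121.0/0.000038) = 14.9737, ln(17.0/0.000038) = 13.0111
V₂ = 14.7 × 14.9737/13.0111 = 14.7 × 1.1508 = 16.9173 m/s

16.9 m/s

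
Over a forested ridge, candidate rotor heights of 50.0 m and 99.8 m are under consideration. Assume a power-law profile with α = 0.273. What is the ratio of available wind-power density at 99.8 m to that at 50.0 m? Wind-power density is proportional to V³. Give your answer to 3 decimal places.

Speed ratio: V_B/V_A = (z_B/z_A)^α = (99.8/50.0)^0.273 = (1.9960)^0.273 = 1.20766
Power-density ratio: P_B/P_A = (V_B/V_A)³ = (1.20766)³ = 1.76129

1.761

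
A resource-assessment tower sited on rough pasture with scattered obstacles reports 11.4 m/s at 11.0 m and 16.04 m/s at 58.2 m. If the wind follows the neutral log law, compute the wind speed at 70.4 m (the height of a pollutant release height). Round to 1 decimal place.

Log law: V ∝ ln(z/z₀). From the pair, with r = V₁/V₂ = 0.71072,
ln z₀ = (ln z₁ − r·ln z₂)/(1 − r) = (2.3979 − 0.71072×4.0639)/0.28928 = -1.6953 → z₀ = 0.1835 m
V₃ = V₁ · ln(z₃/z₀)/ln(z₁/z₀) = 11.4 × 5.9495/4.0932 = 16.5700 m/s

16.6 m/s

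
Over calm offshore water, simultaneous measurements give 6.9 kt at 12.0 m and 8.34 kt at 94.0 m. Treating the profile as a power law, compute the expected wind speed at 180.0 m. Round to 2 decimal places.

8.85 kt

First find α: α = ln(V₂/V₁)/ln(z₂/z₁) = ln(8.34/6.9)/ln(94.0/12.0) = 0.18954/2.05839 = 0.0921
Extrapolate from 94.0 m to 180.0 m: V₃ = 8.34 × (180.0/94.0)^0.0921 = 8.34 × 1.0616 = 8.8541 kt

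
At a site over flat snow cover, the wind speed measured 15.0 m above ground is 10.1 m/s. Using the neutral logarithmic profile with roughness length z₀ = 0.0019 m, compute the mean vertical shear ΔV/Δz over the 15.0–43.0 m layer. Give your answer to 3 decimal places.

Log law: V₂ = V₁ · ln(z₂/z₀)/ln(z₁/z₀) = 10.1 × 10.0271/8.9740 = 11.2853 m/s
ΔV/Δz = (11.2853 − 10.1)/(43.0 − 15.0) = 1.1853/28.0000 = 0.04233 m/s/m

0.042 m/s/m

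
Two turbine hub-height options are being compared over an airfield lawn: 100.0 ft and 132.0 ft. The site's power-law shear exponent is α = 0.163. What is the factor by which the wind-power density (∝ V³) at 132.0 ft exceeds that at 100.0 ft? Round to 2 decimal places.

Speed ratio: V_B/V_A = (z_B/z_A)^α = (132.0/100.0)^0.163 = (1.3200)^0.163 = 1.04629
Power-density ratio: P_B/P_A = (V_B/V_A)³ = (1.04629)³ = 1.14541

1.15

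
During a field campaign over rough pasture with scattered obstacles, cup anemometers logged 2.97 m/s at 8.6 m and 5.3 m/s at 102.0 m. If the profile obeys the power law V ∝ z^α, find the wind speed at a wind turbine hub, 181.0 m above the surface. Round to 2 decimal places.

6.06 m/s

First find α: α = ln(V₂/V₁)/ln(z₂/z₁) = ln(5.3/2.97)/ln(102.0/8.6) = 0.57914/2.47321 = 0.2342
Extrapolate from 102.0 m to 181.0 m: V₃ = 5.3 × (181.0/102.0)^0.2342 = 5.3 × 1.1437 = 6.0618 m/s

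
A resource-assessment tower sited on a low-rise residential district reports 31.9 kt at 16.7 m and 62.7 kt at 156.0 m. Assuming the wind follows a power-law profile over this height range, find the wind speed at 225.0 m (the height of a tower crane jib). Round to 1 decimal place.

First find α: α = ln(V₂/V₁)/ln(z₂/z₁) = ln(62.7/31.9)/ln(156.0/16.7) = 0.67576/2.23445 = 0.3024
Extrapolate from 156.0 m to 225.0 m: V₃ = 62.7 × (225.0/156.0)^0.3024 = 62.7 × 1.1171 = 70.0440 kt

70.0 kt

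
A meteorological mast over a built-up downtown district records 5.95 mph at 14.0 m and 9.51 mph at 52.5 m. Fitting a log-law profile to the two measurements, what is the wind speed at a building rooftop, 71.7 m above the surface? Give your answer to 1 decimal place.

10.3 mph

Log law: V ∝ ln(z/z₀). From the pair, with r = V₁/V₂ = 0.62566,
ln z₀ = (ln z₁ − r·ln z₂)/(1 − r) = (2.6391 − 0.62566×3.9608)/0.37434 = 0.4299 → z₀ = 1.537 m
V₃ = V₁ · ln(z₃/z₀)/ln(z₁/z₀) = 5.95 × 3.8425/2.2091 = 10.3495 mph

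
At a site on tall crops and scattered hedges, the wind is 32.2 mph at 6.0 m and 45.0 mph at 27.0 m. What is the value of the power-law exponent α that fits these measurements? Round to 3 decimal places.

Power law: V₂/V₁ = (z₂/z₁)^α ⇒ α = ln(V₂/V₁) / ln(z₂/z₁)
α = ln(45.0/32.2) / ln(27.0/6.0) = ln(1.3975) / ln(4.5000)
  = 0.33470 / 1.50408 = 0.22253

α ≈ 0.223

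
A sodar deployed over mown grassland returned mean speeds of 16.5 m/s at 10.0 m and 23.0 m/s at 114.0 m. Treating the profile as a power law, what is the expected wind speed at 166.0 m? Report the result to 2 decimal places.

First find α: α = ln(V₂/V₁)/ln(z₂/z₁) = ln(23.0/16.5)/ln(114.0/10.0) = 0.33213/2.43361 = 0.1365
Extrapolate from 114.0 m to 166.0 m: V₃ = 23.0 × (166.0/114.0)^0.1365 = 23.0 × 1.0526 = 24.2104 m/s

24.21 m/s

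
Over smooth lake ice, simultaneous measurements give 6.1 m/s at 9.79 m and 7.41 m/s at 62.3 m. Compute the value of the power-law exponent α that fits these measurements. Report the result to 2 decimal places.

Power law: V₂/V₁ = (z₂/z₁)^α ⇒ α = ln(V₂/V₁) / ln(z₂/z₁)
α = ln(7.41/6.1) / ln(62.3/9.79) = ln(1.2148) / ln(6.3636)
  = 0.19454 / 1.85060 = 0.10512

α ≈ 0.11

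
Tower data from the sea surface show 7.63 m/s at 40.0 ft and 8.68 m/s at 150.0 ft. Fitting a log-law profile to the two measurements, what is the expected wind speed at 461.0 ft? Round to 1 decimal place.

Log law: V ∝ ln(z/z₀). From the pair, with r = V₁/V₂ = 0.87903,
ln z₀ = (ln z₁ − r·ln z₂)/(1 − r) = (3.6889 − 0.87903×5.0106)/0.12097 = -5.9159 → z₀ = 0.002696 ft
V₃ = V₁ · ln(z₃/z₀)/ln(z₁/z₀) = 7.63 × 12.0493/9.6048 = 9.5719 m/s

9.6 m/s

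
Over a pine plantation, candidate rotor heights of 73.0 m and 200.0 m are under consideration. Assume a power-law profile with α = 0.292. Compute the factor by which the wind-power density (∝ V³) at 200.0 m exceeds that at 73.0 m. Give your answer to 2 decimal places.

2.42

Speed ratio: V_B/V_A = (z_B/z_A)^α = (200.0/73.0)^0.292 = (2.7397)^0.292 = 1.34218
Power-density ratio: P_B/P_A = (V_B/V_A)³ = (1.34218)³ = 2.41786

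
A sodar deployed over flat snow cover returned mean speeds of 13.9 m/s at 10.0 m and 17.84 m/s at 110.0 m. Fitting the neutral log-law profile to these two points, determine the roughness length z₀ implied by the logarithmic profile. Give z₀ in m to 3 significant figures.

Log law: V(z) ∝ ln(z/z₀). With r = V₁/V₂ = 13.9/17.84 = 0.77915,
r · ln(z₂/z₀) = ln(z₁/z₀) ⇒ ln z₀ = (ln z₁ − r·ln z₂)/(1 − r)
ln z₀ = (2.30259 − 0.77915×4.70048) / 0.22085 = -6.1570
z₀ = exp(-6.1570) = 0.002119 m

z₀ ≈ 0.00212 m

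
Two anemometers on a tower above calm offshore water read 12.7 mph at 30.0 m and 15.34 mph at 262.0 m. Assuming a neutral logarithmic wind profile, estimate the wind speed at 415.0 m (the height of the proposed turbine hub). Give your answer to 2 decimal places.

Log law: V ∝ ln(z/z₀). From the pair, with r = V₁/V₂ = 0.82790,
ln z₀ = (ln z₁ − r·ln z₂)/(1 − r) = (3.4012 − 0.82790×5.5683)/0.17210 = -7.0241 → z₀ = 0.0008902 m
V₃ = V₁ · ln(z₃/z₀)/ln(z₁/z₀) = 12.7 × 13.0524/10.4253 = 15.9003 mph

15.90 mph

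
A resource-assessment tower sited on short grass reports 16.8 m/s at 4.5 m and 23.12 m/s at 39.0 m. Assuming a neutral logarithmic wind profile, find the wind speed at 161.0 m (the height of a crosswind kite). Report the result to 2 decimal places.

Log law: V ∝ ln(z/z₀). From the pair, with r = V₁/V₂ = 0.72664,
ln z₀ = (ln z₁ − r·ln z₂)/(1 − r) = (1.5041 − 0.72664×3.6636)/0.27336 = -4.2363 → z₀ = 0.01446 m
V₃ = V₁ · ln(z₃/z₀)/ln(z₁/z₀) = 16.8 × 9.3177/5.7404 = 27.2695 m/s

27.27 m/s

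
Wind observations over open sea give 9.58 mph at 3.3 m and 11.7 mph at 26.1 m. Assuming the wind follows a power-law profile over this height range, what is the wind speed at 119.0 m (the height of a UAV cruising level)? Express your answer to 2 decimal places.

13.55 mph

First find α: α = ln(V₂/V₁)/ln(z₂/z₁) = ln(11.7/9.58)/ln(26.1/3.3) = 0.19991/2.06801 = 0.0967
Extrapolate from 26.1 m to 119.0 m: V₃ = 11.7 × (119.0/26.1)^0.0967 = 11.7 × 1.1580 = 13.5482 mph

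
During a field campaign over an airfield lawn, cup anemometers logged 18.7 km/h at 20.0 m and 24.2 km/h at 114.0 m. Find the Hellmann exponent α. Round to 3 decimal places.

α ≈ 0.148

Power law: V₂/V₁ = (z₂/z₁)^α ⇒ α = ln(V₂/V₁) / ln(z₂/z₁)
α = ln(24.2/18.7) / ln(114.0/20.0) = ln(1.2941) / ln(5.7000)
  = 0.25783 / 1.74047 = 0.14814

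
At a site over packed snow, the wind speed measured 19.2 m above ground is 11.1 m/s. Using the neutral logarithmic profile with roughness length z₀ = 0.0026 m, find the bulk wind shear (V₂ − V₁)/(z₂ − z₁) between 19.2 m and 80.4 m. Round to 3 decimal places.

Log law: V₂ = V₁ · ln(z₂/z₀)/ln(z₁/z₀) = 11.1 × 10.3393/8.9072 = 12.8847 m/s
ΔV/Δz = (12.8847 − 11.1)/(80.4 − 19.2) = 1.7847/61.2000 = 0.02916 m/s/m

0.029 m/s/m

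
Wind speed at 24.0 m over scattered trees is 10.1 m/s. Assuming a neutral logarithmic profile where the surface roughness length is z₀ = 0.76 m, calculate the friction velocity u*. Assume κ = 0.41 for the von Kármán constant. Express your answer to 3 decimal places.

u* ≈ 1.199 m/s

Log law: V(z) = (u*/κ) · ln(z/z₀) ⇒ u* = κ · V / ln(z/z₀)
u* = 0.41 × 10.1 / ln(24.0/0.76) = 0.41 × 10.1 / 3.4525
   = 4.1410 / 3.4525 = 1.1994 m/s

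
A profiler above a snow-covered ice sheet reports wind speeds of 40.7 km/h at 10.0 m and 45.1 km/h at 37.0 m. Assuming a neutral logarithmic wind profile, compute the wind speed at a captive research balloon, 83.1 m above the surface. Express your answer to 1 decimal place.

47.8 km/h

Log law: V ∝ ln(z/z₀). From the pair, with r = V₁/V₂ = 0.90244,
ln z₀ = (ln z₁ − r·ln z₂)/(1 − r) = (2.3026 − 0.90244×3.6109)/0.09756 = -9.7995 → z₀ = 0.00005548 m
V₃ = V₁ · ln(z₃/z₀)/ln(z₁/z₀) = 40.7 × 14.2195/12.1021 = 47.8211 km/h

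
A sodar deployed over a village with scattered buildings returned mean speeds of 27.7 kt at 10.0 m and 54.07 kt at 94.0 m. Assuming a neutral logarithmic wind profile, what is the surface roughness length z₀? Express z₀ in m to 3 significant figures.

z₀ ≈ 0.950 m

Log law: V(z) ∝ ln(z/z₀). With r = V₁/V₂ = 27.7/54.07 = 0.51230,
r · ln(z₂/z₀) = ln(z₁/z₀) ⇒ ln z₀ = (ln z₁ − r·ln z₂)/(1 − r)
ln z₀ = (2.30259 − 0.51230×4.54329) / 0.48770 = -0.0511
z₀ = exp(-0.0511) = 0.9501 m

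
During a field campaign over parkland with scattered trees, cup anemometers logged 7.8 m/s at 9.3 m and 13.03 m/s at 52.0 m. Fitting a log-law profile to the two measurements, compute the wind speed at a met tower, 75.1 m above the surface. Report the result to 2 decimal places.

14.15 m/s

Log law: V ∝ ln(z/z₀). From the pair, with r = V₁/V₂ = 0.59862,
ln z₀ = (ln z₁ − r·ln z₂)/(1 − r) = (2.2300 − 0.59862×3.9512)/0.40138 = -0.3370 → z₀ = 0.7139 m
V₃ = V₁ · ln(z₃/z₀)/ln(z₁/z₀) = 7.8 × 4.6558/2.5670 = 14.1469 m/s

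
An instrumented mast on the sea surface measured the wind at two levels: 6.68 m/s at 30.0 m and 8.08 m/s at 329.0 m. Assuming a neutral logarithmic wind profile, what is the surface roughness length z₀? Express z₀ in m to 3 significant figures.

Log law: V(z) ∝ ln(z/z₀). With r = V₁/V₂ = 6.68/8.08 = 0.82673,
r · ln(z₂/z₀) = ln(z₁/z₀) ⇒ ln z₀ = (ln z₁ − r·ln z₂)/(1 − r)
ln z₀ = (3.40120 − 0.82673×5.79606) / 0.17327 = -8.0257
z₀ = exp(-8.0257) = 0.0003269 m

z₀ ≈ 0.000327 m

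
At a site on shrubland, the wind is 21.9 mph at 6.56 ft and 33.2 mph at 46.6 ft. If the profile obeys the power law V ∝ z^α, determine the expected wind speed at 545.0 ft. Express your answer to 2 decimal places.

55.95 mph

First find α: α = ln(V₂/V₁)/ln(z₂/z₁) = ln(33.2/21.9)/ln(46.6/6.56) = 0.41606/1.96061 = 0.2122
Extrapolate from 46.6 ft to 545.0 ft: V₃ = 33.2 × (545.0/46.6)^0.2122 = 33.2 × 1.6852 = 55.9476 mph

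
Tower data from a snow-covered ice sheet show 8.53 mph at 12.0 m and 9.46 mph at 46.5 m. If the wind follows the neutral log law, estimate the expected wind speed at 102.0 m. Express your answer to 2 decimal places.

10.00 mph

Log law: V ∝ ln(z/z₀). From the pair, with r = V₁/V₂ = 0.90169,
ln z₀ = (ln z₁ − r·ln z₂)/(1 − r) = (2.4849 − 0.90169×3.8395)/0.09831 = -9.9390 → z₀ = 0.00004825 m
V₃ = V₁ · ln(z₃/z₀)/ln(z₁/z₀) = 8.53 × 14.5640/12.4240 = 9.9993 mph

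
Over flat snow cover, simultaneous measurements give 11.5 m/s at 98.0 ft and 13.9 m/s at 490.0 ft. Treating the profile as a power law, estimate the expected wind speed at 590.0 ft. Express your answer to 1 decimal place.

14.2 m/s

First find α: α = ln(V₂/V₁)/ln(z₂/z₁) = ln(13.9/11.5)/ln(490.0/98.0) = 0.18954/1.60944 = 0.1178
Extrapolate from 490.0 ft to 590.0 ft: V₃ = 13.9 × (590.0/490.0)^0.1178 = 13.9 × 1.0221 = 14.2074 m/s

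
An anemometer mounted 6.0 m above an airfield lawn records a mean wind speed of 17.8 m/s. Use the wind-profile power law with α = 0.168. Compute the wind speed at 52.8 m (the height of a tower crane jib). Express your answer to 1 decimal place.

Power-law profile: V₂ = V₁ · (z₂/z₁)^α
V₂ = 17.8 × (52.8/6.0)^0.168 = 17.8 × (8.8000)^0.168
    = 17.8 × 1.4410 = 25.6503 m/s

25.7 m/s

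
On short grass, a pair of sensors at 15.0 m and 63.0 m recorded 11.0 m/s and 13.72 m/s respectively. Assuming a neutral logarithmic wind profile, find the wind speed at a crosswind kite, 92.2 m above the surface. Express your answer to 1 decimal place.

14.4 m/s

Log law: V ∝ ln(z/z₀). From the pair, with r = V₁/V₂ = 0.80175,
ln z₀ = (ln z₁ − r·ln z₂)/(1 − r) = (2.7081 − 0.80175×4.1431)/0.19825 = -3.0956 → z₀ = 0.04525 m
V₃ = V₁ · ln(z₃/z₀)/ln(z₁/z₀) = 11.0 × 7.6196/5.8037 = 14.4418 m/s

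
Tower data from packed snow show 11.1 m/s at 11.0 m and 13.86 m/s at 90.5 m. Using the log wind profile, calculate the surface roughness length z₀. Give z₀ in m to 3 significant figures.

z₀ ≈ 0.00229 m

Log law: V(z) ∝ ln(z/z₀). With r = V₁/V₂ = 11.1/13.86 = 0.80087,
r · ln(z₂/z₀) = ln(z₁/z₀) ⇒ ln z₀ = (ln z₁ − r·ln z₂)/(1 − r)
ln z₀ = (2.39790 − 0.80087×4.50535) / 0.19913 = -6.0777
z₀ = exp(-6.0777) = 0.002293 m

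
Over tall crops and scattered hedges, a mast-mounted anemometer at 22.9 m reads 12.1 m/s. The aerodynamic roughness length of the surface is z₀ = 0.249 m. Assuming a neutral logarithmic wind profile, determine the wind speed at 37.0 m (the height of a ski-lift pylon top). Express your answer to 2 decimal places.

Log law: V(z) ∝ ln(z/z₀), so V₂/V₁ = ln(z₂/z₀) / ln(z₁/z₀).
ln(37.0/0.249) = 5.0012, ln(22.9/0.249) = 4.5214
V₂ = 12.1 × 5.0012/4.5214 = 12.1 × 1.1061 = 13.3840 m/s

13.38 m/s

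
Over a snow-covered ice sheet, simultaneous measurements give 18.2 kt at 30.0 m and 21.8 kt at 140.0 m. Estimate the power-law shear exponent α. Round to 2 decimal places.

Power law: V₂/V₁ = (z₂/z₁)^α ⇒ α = ln(V₂/V₁) / ln(z₂/z₁)
α = ln(21.8/18.2) / ln(140.0/30.0) = ln(1.1978) / ln(4.6667)
  = 0.18049 / 1.54045 = 0.11717

α ≈ 0.12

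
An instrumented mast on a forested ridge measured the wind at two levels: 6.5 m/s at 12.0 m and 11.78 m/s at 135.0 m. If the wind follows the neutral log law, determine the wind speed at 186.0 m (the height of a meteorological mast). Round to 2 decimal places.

12.48 m/s

Log law: V ∝ ln(z/z₀). From the pair, with r = V₁/V₂ = 0.55178,
ln z₀ = (ln z₁ − r·ln z₂)/(1 − r) = (2.4849 − 0.55178×4.9053)/0.44822 = -0.4947 → z₀ = 0.6097 m
V₃ = V₁ · ln(z₃/z₀)/ln(z₁/z₀) = 6.5 × 5.7205/2.9796 = 12.4791 m/s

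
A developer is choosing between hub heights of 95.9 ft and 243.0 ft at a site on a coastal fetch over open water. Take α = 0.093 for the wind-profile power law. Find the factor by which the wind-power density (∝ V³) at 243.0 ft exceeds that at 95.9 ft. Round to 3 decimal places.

Speed ratio: V_B/V_A = (z_B/z_A)^α = (243.0/95.9)^0.093 = (2.5339)^0.093 = 1.09032
Power-density ratio: P_B/P_A = (V_B/V_A)³ = (1.09032)³ = 1.29615

1.296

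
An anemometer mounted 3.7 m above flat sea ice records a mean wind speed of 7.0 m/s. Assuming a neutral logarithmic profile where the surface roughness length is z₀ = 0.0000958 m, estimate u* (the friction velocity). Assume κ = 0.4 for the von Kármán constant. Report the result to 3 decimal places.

u* ≈ 0.265 m/s

Log law: V(z) = (u*/κ) · ln(z/z₀) ⇒ u* = κ · V / ln(z/z₀)
u* = 0.4 × 7.0 / ln(3.7/0.0000958) = 0.4 × 7.0 / 10.5616
   = 2.8000 / 10.5616 = 0.2651 m/s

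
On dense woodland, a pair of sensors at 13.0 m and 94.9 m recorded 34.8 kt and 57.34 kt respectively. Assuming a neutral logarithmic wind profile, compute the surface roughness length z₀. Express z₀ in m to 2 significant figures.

z₀ ≈ 0.60 m

Log law: V(z) ∝ ln(z/z₀). With r = V₁/V₂ = 34.8/57.34 = 0.60691,
r · ln(z₂/z₀) = ln(z₁/z₀) ⇒ ln z₀ = (ln z₁ − r·ln z₂)/(1 − r)
ln z₀ = (2.56495 − 0.60691×4.55282) / 0.39309 = -0.5042
z₀ = exp(-0.5042) = 0.6040 m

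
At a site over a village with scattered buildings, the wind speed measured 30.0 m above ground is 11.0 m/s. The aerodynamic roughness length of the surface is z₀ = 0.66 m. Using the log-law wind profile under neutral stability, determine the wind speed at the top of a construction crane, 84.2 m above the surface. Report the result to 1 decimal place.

Log law: V(z) ∝ ln(z/z₀), so V₂/V₁ = ln(z₂/z₀) / ln(z₁/z₀).
ln(84.2/0.66) = 4.8487, ln(30.0/0.66) = 3.8167
V₂ = 11.0 × 4.8487/3.8167 = 11.0 × 1.2704 = 13.9743 m/s

14.0 m/s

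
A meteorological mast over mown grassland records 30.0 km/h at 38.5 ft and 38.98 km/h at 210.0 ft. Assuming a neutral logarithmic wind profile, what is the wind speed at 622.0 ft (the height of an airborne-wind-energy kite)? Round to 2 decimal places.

Log law: V ∝ ln(z/z₀). From the pair, with r = V₁/V₂ = 0.76963,
ln z₀ = (ln z₁ − r·ln z₂)/(1 − r) = (3.6507 − 0.76963×5.3471)/0.23037 = -2.0168 → z₀ = 0.1331 ft
V₃ = V₁ · ln(z₃/z₀)/ln(z₁/z₀) = 30.0 × 8.4497/5.6674 = 44.7278 km/h

44.73 km/h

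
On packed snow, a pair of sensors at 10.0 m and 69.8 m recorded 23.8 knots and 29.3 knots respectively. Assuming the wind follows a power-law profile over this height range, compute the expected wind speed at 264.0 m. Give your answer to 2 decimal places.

33.78 knots

First find α: α = ln(V₂/V₁)/ln(z₂/z₁) = ln(29.3/23.8)/ln(69.8/10.0) = 0.20790/1.94305 = 0.1070
Extrapolate from 69.8 m to 264.0 m: V₃ = 29.3 × (264.0/69.8)^0.1070 = 29.3 × 1.1530 = 33.7820 knots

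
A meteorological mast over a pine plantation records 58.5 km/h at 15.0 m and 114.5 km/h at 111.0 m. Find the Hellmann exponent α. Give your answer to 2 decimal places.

Power law: V₂/V₁ = (z₂/z₁)^α ⇒ α = ln(V₂/V₁) / ln(z₂/z₁)
α = ln(114.5/58.5) / ln(111.0/15.0) = ln(1.9573) / ln(7.4000)
  = 0.67155 / 2.00148 = 0.33553

α ≈ 0.34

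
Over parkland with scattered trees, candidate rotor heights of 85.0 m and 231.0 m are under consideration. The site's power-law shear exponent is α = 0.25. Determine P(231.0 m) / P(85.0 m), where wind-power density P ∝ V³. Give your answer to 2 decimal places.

2.12

Speed ratio: V_B/V_A = (z_B/z_A)^α = (231.0/85.0)^0.25 = (2.7176)^0.25 = 1.28395
Power-density ratio: P_B/P_A = (V_B/V_A)³ = (1.28395)³ = 2.11663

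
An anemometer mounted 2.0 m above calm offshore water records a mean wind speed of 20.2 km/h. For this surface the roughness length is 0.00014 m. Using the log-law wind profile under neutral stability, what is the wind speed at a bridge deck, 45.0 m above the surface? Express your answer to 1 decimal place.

Log law: V(z) ∝ ln(z/z₀), so V₂/V₁ = ln(z₂/z₀) / ln(z₁/z₀).
ln(45.0/0.00014) = 12.6805, ln(2.0/0.00014) = 9.5670
V₂ = 20.2 × 12.6805/9.5670 = 20.2 × 1.3254 = 26.7739 km/h

26.8 km/h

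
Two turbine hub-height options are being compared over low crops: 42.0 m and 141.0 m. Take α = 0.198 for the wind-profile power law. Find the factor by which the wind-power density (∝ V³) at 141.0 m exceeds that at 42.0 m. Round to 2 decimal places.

Speed ratio: V_B/V_A = (z_B/z_A)^α = (141.0/42.0)^0.198 = (3.3571)^0.198 = 1.27099
Power-density ratio: P_B/P_A = (V_B/V_A)³ = (1.27099)³ = 2.05318

2.05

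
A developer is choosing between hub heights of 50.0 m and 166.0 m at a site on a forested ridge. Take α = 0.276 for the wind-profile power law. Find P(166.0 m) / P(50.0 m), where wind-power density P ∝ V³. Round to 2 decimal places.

Speed ratio: V_B/V_A = (z_B/z_A)^α = (166.0/50.0)^0.276 = (3.3200)^0.276 = 1.39262
Power-density ratio: P_B/P_A = (V_B/V_A)³ = (1.39262)³ = 2.70086

2.70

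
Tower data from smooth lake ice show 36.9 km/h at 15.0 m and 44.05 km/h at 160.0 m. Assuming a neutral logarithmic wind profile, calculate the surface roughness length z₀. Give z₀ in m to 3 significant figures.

z₀ ≈ 0.0000742 m

Log law: V(z) ∝ ln(z/z₀). With r = V₁/V₂ = 36.9/44.05 = 0.83768,
r · ln(z₂/z₀) = ln(z₁/z₀) ⇒ ln z₀ = (ln z₁ − r·ln z₂)/(1 − r)
ln z₀ = (2.70805 − 0.83768×5.07517) / 0.16232 = -9.5083
z₀ = exp(-9.5083) = 0.00007423 m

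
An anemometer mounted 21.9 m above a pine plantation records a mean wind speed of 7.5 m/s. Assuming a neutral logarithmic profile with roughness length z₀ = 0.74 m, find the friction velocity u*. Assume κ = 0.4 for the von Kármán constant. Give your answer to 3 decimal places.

Log law: V(z) = (u*/κ) · ln(z/z₀) ⇒ u* = κ · V / ln(z/z₀)
u* = 0.4 × 7.5 / ln(21.9/0.74) = 0.4 × 7.5 / 3.3876
   = 3.0000 / 3.3876 = 0.8856 m/s

u* ≈ 0.886 m/s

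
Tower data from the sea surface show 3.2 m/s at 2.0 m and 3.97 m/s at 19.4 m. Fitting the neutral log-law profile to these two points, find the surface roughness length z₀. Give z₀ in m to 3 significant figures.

Log law: V(z) ∝ ln(z/z₀). With r = V₁/V₂ = 3.2/3.97 = 0.80605,
r · ln(z₂/z₀) = ln(z₁/z₀) ⇒ ln z₀ = (ln z₁ − r·ln z₂)/(1 − r)
ln z₀ = (0.69315 − 0.80605×2.96527) / 0.19395 = -8.7495
z₀ = exp(-8.7495) = 0.0001585 m

z₀ ≈ 0.000159 m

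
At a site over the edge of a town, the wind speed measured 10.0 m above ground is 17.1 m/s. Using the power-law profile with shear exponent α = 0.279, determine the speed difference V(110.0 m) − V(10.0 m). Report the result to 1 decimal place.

16.3 m/s

Power law: V₂ = V₁ · (z₂/z₁)^α = 17.1 × (11.0000)^0.279 = 33.3845 m/s
ΔV = 33.3845 − 17.1 = 16.2845 m/s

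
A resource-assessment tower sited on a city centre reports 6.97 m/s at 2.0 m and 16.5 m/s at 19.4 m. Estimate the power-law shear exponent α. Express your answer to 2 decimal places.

Power law: V₂/V₁ = (z₂/z₁)^α ⇒ α = ln(V₂/V₁) / ln(z₂/z₁)
α = ln(16.5/6.97) / ln(19.4/2.0) = ln(2.3673) / ln(9.7000)
  = 0.86175 / 2.27213 = 0.37927

α ≈ 0.38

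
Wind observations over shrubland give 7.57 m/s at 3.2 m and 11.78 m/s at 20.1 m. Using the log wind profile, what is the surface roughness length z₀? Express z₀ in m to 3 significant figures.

Log law: V(z) ∝ ln(z/z₀). With r = V₁/V₂ = 7.57/11.78 = 0.64261,
r · ln(z₂/z₀) = ln(z₁/z₀) ⇒ ln z₀ = (ln z₁ − r·ln z₂)/(1 − r)
ln z₀ = (1.16315 − 0.64261×3.00072) / 0.35739 = -2.1410
z₀ = exp(-2.1410) = 0.1175 m

z₀ ≈ 0.118 m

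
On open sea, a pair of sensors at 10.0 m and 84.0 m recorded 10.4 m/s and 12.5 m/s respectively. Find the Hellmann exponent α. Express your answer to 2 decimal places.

Power law: V₂/V₁ = (z₂/z₁)^α ⇒ α = ln(V₂/V₁) / ln(z₂/z₁)
α = ln(12.5/10.4) / ln(84.0/10.0) = ln(1.2019) / ln(8.4000)
  = 0.18392 / 2.12823 = 0.08642

α ≈ 0.09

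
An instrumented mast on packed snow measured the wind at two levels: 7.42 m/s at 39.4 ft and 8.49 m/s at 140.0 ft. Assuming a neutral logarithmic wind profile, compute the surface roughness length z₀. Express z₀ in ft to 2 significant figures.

Log law: V(z) ∝ ln(z/z₀). With r = V₁/V₂ = 7.42/8.49 = 0.87397,
r · ln(z₂/z₀) = ln(z₁/z₀) ⇒ ln z₀ = (ln z₁ − r·ln z₂)/(1 − r)
ln z₀ = (3.67377 − 0.87397×4.94164) / 0.12603 = -5.1184
z₀ = exp(-5.1184) = 0.005985 ft

z₀ ≈ 0.0060 ft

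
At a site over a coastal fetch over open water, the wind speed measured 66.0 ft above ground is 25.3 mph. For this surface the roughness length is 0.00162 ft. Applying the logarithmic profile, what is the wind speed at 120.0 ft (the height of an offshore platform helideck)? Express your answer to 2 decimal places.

Log law: V(z) ∝ ln(z/z₀), so V₂/V₁ = ln(z₂/z₀) / ln(z₁/z₀).
ln(120.0/0.00162) = 11.2128, ln(66.0/0.00162) = 10.6150
V₂ = 25.3 × 11.2128/10.6150 = 25.3 × 1.0563 = 26.7249 mph

26.72 mph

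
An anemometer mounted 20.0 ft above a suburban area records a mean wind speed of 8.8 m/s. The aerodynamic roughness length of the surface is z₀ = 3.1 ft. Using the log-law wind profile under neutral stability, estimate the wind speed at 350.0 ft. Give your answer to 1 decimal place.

22.3 m/s

Log law: V(z) ∝ ln(z/z₀), so V₂/V₁ = ln(z₂/z₀) / ln(z₁/z₀).
ln(350.0/3.1) = 4.7265, ln(20.0/3.1) = 1.8643
V₂ = 8.8 × 4.7265/1.8643 = 8.8 × 2.5352 = 22.3101 m/s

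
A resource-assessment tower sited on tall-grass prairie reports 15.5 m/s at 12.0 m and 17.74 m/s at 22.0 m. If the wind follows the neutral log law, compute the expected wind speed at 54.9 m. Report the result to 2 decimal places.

21.12 m/s

Log law: V ∝ ln(z/z₀). From the pair, with r = V₁/V₂ = 0.87373,
ln z₀ = (ln z₁ − r·ln z₂)/(1 − r) = (2.4849 − 0.87373×3.0910)/0.12627 = -1.7093 → z₀ = 0.1810 m
V₃ = V₁ · ln(z₃/z₀)/ln(z₁/z₀) = 15.5 × 5.7148/4.1942 = 21.1195 m/s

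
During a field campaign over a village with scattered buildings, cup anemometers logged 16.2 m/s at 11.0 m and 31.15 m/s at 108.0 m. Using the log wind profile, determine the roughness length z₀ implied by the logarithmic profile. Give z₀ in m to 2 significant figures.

Log law: V(z) ∝ ln(z/z₀). With r = V₁/V₂ = 16.2/31.15 = 0.52006,
r · ln(z₂/z₀) = ln(z₁/z₀) ⇒ ln z₀ = (ln z₁ − r·ln z₂)/(1 − r)
ln z₀ = (2.39790 − 0.52006×4.68213) / 0.47994 = -0.0773
z₀ = exp(-0.0773) = 0.9256 m

z₀ ≈ 0.93 m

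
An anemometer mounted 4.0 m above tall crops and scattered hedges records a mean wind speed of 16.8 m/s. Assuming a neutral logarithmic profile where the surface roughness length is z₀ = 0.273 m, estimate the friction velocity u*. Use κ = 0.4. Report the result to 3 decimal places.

u* ≈ 2.503 m/s

Log law: V(z) = (u*/κ) · ln(z/z₀) ⇒ u* = κ · V / ln(z/z₀)
u* = 0.4 × 16.8 / ln(4.0/0.273) = 0.4 × 16.8 / 2.6846
   = 6.7200 / 2.6846 = 2.5032 m/s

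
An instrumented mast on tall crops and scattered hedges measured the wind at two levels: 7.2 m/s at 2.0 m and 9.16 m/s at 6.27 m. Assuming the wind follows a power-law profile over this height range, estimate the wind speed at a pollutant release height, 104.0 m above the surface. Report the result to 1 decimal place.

First find α: α = ln(V₂/V₁)/ln(z₂/z₁) = ln(9.16/7.2)/ln(6.27/2.0) = 0.24077/1.14263 = 0.2107
Extrapolate from 6.27 m to 104.0 m: V₃ = 9.16 × (104.0/6.27)^0.2107 = 9.16 × 1.8073 = 16.5544 m/s

16.6 m/s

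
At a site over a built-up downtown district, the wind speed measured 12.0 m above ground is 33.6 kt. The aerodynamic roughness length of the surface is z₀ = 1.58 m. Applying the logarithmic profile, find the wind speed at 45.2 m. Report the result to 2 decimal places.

55.58 kt

Log law: V(z) ∝ ln(z/z₀), so V₂/V₁ = ln(z₂/z₀) / ln(z₁/z₀).
ln(45.2/1.58) = 3.3537, ln(12.0/1.58) = 2.0275
V₂ = 33.6 × 3.3537/2.0275 = 33.6 × 1.6541 = 55.5780 kt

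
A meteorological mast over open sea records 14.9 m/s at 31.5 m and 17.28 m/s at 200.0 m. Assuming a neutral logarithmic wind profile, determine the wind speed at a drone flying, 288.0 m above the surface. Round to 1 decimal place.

17.7 m/s

Log law: V ∝ ln(z/z₀). From the pair, with r = V₁/V₂ = 0.86227,
ln z₀ = (ln z₁ − r·ln z₂)/(1 − r) = (3.4500 − 0.86227×5.2983)/0.13773 = -8.1215 → z₀ = 0.0002971 m
V₃ = V₁ · ln(z₃/z₀)/ln(z₁/z₀) = 14.9 × 13.7844/11.5715 = 17.7495 m/s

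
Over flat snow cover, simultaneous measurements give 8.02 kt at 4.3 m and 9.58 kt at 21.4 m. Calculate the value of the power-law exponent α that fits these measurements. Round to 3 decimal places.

Power law: V₂/V₁ = (z₂/z₁)^α ⇒ α = ln(V₂/V₁) / ln(z₂/z₁)
α = ln(9.58/8.02) / ln(21.4/4.3) = ln(1.1945) / ln(4.9767)
  = 0.17774 / 1.60478 = 0.11076

α ≈ 0.111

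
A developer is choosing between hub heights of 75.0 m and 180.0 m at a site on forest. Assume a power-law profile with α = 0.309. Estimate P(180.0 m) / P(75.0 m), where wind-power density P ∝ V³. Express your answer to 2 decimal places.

Speed ratio: V_B/V_A = (z_B/z_A)^α = (180.0/75.0)^0.309 = (2.4000)^0.309 = 1.31065
Power-density ratio: P_B/P_A = (V_B/V_A)³ = (1.31065)³ = 2.25142

2.25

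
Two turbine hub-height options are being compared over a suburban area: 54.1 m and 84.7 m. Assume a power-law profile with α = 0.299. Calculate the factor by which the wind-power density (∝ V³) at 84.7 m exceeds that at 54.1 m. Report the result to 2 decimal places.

1.49

Speed ratio: V_B/V_A = (z_B/z_A)^α = (84.7/54.1)^0.299 = (1.5656)^0.299 = 1.14343
Power-density ratio: P_B/P_A = (V_B/V_A)³ = (1.14343)³ = 1.49497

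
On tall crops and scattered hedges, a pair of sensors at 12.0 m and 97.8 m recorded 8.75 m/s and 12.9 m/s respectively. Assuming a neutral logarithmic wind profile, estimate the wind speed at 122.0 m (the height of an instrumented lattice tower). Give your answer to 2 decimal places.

Log law: V ∝ ln(z/z₀). From the pair, with r = V₁/V₂ = 0.67829,
ln z₀ = (ln z₁ − r·ln z₂)/(1 − r) = (2.4849 − 0.67829×4.5829)/0.32171 = -1.9386 → z₀ = 0.1439 m
V₃ = V₁ · ln(z₃/z₀)/ln(z₁/z₀) = 8.75 × 6.7426/4.4235 = 13.3373 m/s

13.34 m/s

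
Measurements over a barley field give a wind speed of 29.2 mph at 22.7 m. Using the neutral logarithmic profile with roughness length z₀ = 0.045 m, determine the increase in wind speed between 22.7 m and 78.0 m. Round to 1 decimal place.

5.8 mph

Log law: V₂ = V₁ · ln(z₂/z₀)/ln(z₁/z₀) = 29.2 × 7.4578/6.2235 = 34.9914 mph
ΔV = 34.9914 − 29.2 = 5.7914 mph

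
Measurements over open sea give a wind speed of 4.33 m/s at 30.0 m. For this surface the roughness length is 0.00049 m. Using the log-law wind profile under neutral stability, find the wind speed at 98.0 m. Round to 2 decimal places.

Log law: V(z) ∝ ln(z/z₀), so V₂/V₁ = ln(z₂/z₀) / ln(z₁/z₀).
ln(98.0/0.00049) = 12.2061, ln(30.0/0.00049) = 11.0223
V₂ = 4.33 × 12.2061/11.0223 = 4.33 × 1.1074 = 4.7950 m/s

4.80 m/s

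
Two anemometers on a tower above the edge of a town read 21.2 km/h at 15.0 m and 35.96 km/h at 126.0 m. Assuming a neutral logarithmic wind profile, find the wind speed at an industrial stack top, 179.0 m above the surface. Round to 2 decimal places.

38.40 km/h

Log law: V ∝ ln(z/z₀). From the pair, with r = V₁/V₂ = 0.58954,
ln z₀ = (ln z₁ − r·ln z₂)/(1 − r) = (2.7081 − 0.58954×4.8363)/0.41046 = -0.3488 → z₀ = 0.7056 m
V₃ = V₁ · ln(z₃/z₀)/ln(z₁/z₀) = 21.2 × 5.5361/3.0568 = 38.3950 km/h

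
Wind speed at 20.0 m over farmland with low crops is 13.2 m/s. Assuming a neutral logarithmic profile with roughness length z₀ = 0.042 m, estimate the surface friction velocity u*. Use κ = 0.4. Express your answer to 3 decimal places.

Log law: V(z) = (u*/κ) · ln(z/z₀) ⇒ u* = κ · V / ln(z/z₀)
u* = 0.4 × 13.2 / ln(20.0/0.042) = 0.4 × 13.2 / 6.1658
   = 5.2800 / 6.1658 = 0.8563 m/s

u* ≈ 0.856 m/s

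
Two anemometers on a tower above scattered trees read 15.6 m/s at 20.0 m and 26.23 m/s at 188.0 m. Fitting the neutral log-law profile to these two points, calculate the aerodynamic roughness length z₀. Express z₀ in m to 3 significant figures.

Log law: V(z) ∝ ln(z/z₀). With r = V₁/V₂ = 15.6/26.23 = 0.59474,
r · ln(z₂/z₀) = ln(z₁/z₀) ⇒ ln z₀ = (ln z₁ − r·ln z₂)/(1 − r)
ln z₀ = (2.99573 − 0.59474×5.23644) / 0.40526 = -0.2926
z₀ = exp(-0.2926) = 0.7463 m

z₀ ≈ 0.746 m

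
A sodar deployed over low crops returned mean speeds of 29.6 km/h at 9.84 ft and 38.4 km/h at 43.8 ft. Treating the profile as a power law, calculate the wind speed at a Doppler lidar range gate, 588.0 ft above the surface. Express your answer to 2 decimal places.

First find α: α = ln(V₂/V₁)/ln(z₂/z₁) = ln(38.4/29.6)/ln(43.8/9.84) = 0.26028/1.49318 = 0.1743
Extrapolate from 43.8 ft to 588.0 ft: V₃ = 38.4 × (588.0/43.8)^0.1743 = 38.4 × 1.5726 = 60.3867 km/h

60.39 km/h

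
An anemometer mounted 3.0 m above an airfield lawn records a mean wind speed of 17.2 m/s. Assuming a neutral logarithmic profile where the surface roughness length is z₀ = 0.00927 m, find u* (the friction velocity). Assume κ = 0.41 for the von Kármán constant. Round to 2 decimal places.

u* ≈ 1.22 m/s

Log law: V(z) = (u*/κ) · ln(z/z₀) ⇒ u* = κ · V / ln(z/z₀)
u* = 0.41 × 17.2 / ln(3.0/0.00927) = 0.41 × 17.2 / 5.7796
   = 7.0520 / 5.7796 = 1.2202 m/s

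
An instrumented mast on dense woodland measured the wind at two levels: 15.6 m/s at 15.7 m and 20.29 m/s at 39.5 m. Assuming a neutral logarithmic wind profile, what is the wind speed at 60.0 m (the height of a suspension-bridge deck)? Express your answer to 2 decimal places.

22.42 m/s

Log law: V ∝ ln(z/z₀). From the pair, with r = V₁/V₂ = 0.76885,
ln z₀ = (ln z₁ − r·ln z₂)/(1 − r) = (2.7537 − 0.76885×3.6763)/0.23115 = -0.3152 → z₀ = 0.7296 m
V₃ = V₁ · ln(z₃/z₀)/ln(z₁/z₀) = 15.6 × 4.4096/3.0689 = 22.4150 m/s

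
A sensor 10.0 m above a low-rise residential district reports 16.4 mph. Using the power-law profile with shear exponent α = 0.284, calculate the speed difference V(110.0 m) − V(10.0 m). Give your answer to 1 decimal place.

16.0 mph

Power law: V₂ = V₁ · (z₂/z₁)^α = 16.4 × (11.0000)^0.284 = 32.4041 mph
ΔV = 32.4041 − 16.4 = 16.0041 mph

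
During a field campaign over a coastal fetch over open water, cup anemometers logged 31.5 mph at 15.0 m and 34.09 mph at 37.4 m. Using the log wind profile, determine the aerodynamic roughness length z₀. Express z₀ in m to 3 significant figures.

z₀ ≈ 0.000224 m

Log law: V(z) ∝ ln(z/z₀). With r = V₁/V₂ = 31.5/34.09 = 0.92402,
r · ln(z₂/z₀) = ln(z₁/z₀) ⇒ ln z₀ = (ln z₁ − r·ln z₂)/(1 − r)
ln z₀ = (2.70805 − 0.92402×3.62167) / 0.07598 = -8.4036
z₀ = exp(-8.4036) = 0.0002241 m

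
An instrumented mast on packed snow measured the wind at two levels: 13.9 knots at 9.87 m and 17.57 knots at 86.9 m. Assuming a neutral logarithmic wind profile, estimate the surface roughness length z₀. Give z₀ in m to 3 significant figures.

z₀ ≈ 0.00261 m

Log law: V(z) ∝ ln(z/z₀). With r = V₁/V₂ = 13.9/17.57 = 0.79112,
r · ln(z₂/z₀) = ln(z₁/z₀) ⇒ ln z₀ = (ln z₁ − r·ln z₂)/(1 − r)
ln z₀ = (2.28950 − 0.79112×4.46476) / 0.20888 = -5.9492
z₀ = exp(-5.9492) = 0.002608 m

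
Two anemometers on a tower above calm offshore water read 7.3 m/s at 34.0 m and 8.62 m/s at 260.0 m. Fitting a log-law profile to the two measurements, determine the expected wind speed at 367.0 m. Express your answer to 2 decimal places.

8.84 m/s

Log law: V ∝ ln(z/z₀). From the pair, with r = V₁/V₂ = 0.84687,
ln z₀ = (ln z₁ − r·ln z₂)/(1 − r) = (3.5264 − 0.84687×5.5607)/0.15313 = -7.7241 → z₀ = 0.0004421 m
V₃ = V₁ · ln(z₃/z₀)/ln(z₁/z₀) = 7.3 × 13.6294/11.2504 = 8.8437 m/s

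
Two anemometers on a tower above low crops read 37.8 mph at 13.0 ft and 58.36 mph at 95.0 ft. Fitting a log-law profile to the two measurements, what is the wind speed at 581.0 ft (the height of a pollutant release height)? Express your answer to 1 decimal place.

77.1 mph

Log law: V ∝ ln(z/z₀). From the pair, with r = V₁/V₂ = 0.64770,
ln z₀ = (ln z₁ − r·ln z₂)/(1 − r) = (2.5649 − 0.64770×4.5539)/0.35230 = -1.0917 → z₀ = 0.3356 ft
V₃ = V₁ · ln(z₃/z₀)/ln(z₁/z₀) = 37.8 × 7.4565/3.6567 = 77.0794 mph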